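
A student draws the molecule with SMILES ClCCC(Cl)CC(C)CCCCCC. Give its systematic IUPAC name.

The longest carbon chain is 11 atoms: the parent is undecane.
Choose the numbering such that the substituent locant set {1,3,5} is lower than {7,9,11} at the first point of difference.
With this numbering: chloro groups at C-1 and C-3; a methyl group at C-5.
The substituents are ordered alphabetically, ignoring any di-/tri- multipliers.
Putting it together: 1,3-dichloro-5-methylundecane.

1,3-dichloro-5-methylundecane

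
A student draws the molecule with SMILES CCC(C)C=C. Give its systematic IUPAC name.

3-methylpent-1-ene

The longest chain bearing the multiple bond is 5 carbons long (pentane).
A C=C double bond in the chain gives the infix -ene-.
Number the chain so that numbering from this end puts the double bond at C-1 rather than C-4.
With this numbering: the double bond between C-1 and C-2; a methyl group at C-3.
The name is 3-methylpent-1-ene.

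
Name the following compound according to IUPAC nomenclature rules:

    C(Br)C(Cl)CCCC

The parent chain contains 6 carbons (hexane).
The numbering direction is chosen so that the substituent locant set {1,2} is lower than {5,6} at the first point of difference.
This places a bromo group at C-1; a chloro group at C-2.
Substituent prefixes are cited in alphabetical order (multiplying prefixes like di-/tri- are ignored for ordering).
The name is 1-bromo-2-chlorohexane.

1-bromo-2-chlorohexane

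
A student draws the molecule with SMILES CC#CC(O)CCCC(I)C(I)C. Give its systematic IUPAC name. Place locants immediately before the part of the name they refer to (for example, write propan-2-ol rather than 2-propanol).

8,9-diiododec-2-yn-4-ol

The longest chain bearing the –OH group and the multiple bond is 10 carbons long (decane).
An alcohol (–OH) is the principal characteristic group, giving the suffix -ol.
The chain contains a C≡C triple bond, so the unsaturation ending is -yne.
Choose the numbering such that numbering from this end puts the hydroxyl group at C-4 rather than C-7.
This places the hydroxyl at C-4; the triple bond between C-2 and C-3; iodo groups at C-8 and C-9.
The name is 8,9-diiododec-2-yn-4-ol.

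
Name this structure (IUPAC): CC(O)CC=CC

hex-4-en-2-ol

The longest carbon chain that includes the –OH group and the multiple bond has 6 carbons, so the parent hydride is hexane.
An alcohol (–OH) is the principal characteristic group, giving the suffix -ol.
A C=C double bond in the chain gives the infix -ene-.
Choose the numbering such that numbering from this end puts the hydroxyl group at C-2 rather than C-5.
With this numbering: the hydroxyl at C-2; the double bond between C-4 and C-5.
The name is hex-4-en-2-ol.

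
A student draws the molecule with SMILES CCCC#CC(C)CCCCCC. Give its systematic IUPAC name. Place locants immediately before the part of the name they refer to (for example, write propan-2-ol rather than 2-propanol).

The longest carbon chain that includes the multiple bond has 12 carbons, so the parent hydride is dodecane.
A C≡C triple bond in the chain gives the infix -yne-.
Choose the numbering such that numbering from this end puts the triple bond at C-4 rather than C-8.
With this numbering: the triple bond between C-4 and C-5; a methyl group at C-6.
Putting it together: 6-methyldodec-4-yne.

6-methyldodec-4-yne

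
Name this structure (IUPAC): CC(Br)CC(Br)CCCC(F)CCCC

2,4-dibromo-8-fluorododecane

The parent chain contains 12 carbons (dodecane).
Number the chain so that the substituent locant set {2,4,8} is lower than {5,9,11} at the first point of difference.
This places bromo groups at C-2 and C-4; a fluoro group at C-8.
Substituent prefixes are cited in alphabetical order (multiplying prefixes like di-/tri- are ignored for ordering).
Assembling the pieces gives 2,4-dibromo-8-fluorododecane.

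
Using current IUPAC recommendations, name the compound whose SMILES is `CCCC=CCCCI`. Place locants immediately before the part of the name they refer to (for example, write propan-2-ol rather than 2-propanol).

The longest chain bearing the multiple bond is 8 carbons long (octane).
There is one C=C double bond, indicated by the ending -ene.
Choose the numbering such that the substituent locant set {1} is lower than {8} at the first point of difference.
That gives the double bond between C-4 and C-5; an iodo group at C-1.
The name is 1-iodooct-4-ene.

1-iodooct-4-ene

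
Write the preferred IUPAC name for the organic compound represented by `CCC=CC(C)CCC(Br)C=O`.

Counting along the main chain through the –CHO group and the multiple bond gives 9 carbons: the parent is nonane.
An aldehyde (terminal –CHO) is the principal characteristic group, giving the suffix -al.
The chain contains a C=C double bond, so the unsaturation ending is -ene.
Choose the numbering such that the aldehyde carbon is C-1 by definition.
This places the double bond between C-6 and C-7; a bromo group at C-2; a methyl group at C-5.
Prefixes are listed alphabetically: bromo, methyl.
Putting it together: 2-bromo-5-methylnon-6-enal.

2-bromo-5-methylnon-6-enal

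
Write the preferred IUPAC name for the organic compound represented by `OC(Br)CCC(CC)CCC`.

Counting along the main chain through the –OH group gives 7 carbons: the parent is heptane.
The principal characteristic group is an alcohol (–OH), named with the suffix -ol.
Number the chain so that numbering from this end puts the hydroxyl group at C-1 rather than C-7.
With this numbering: the hydroxyl at C-1; a bromo group at C-1; an ethyl group at C-4.
Substituent prefixes are cited in alphabetical order (multiplying prefixes like di-/tri- are ignored for ordering).
The name is 1-bromo-4-ethylheptan-1-ol.

1-bromo-4-ethylheptan-1-ol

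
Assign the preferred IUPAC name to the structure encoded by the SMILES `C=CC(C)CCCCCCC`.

The longest chain bearing the multiple bond is 10 carbons long (decane).
There is one C=C double bond, indicated by the ending -ene.
The numbering direction is chosen so that numbering from this end puts the double bond at C-1 rather than C-9.
That gives the double bond between C-1 and C-2; a methyl group at C-3.
The name is 3-methyldec-1-ene.

3-methyldec-1-ene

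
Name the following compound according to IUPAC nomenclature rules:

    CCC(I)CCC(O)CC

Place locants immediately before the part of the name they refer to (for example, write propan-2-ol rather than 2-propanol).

The longest carbon chain that includes the –OH group has 8 carbons, so the parent hydride is octane.
An alcohol (–OH) is the principal characteristic group, giving the suffix -ol.
Number the chain so that numbering from this end puts the hydroxyl group at C-3 rather than C-6.
That gives the hydroxyl at C-3; an iodo group at C-6.
Putting it together: 6-iodooctan-3-ol.

6-iodooctan-3-ol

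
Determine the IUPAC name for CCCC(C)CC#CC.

The longest chain bearing the multiple bond is 8 carbons long (octane).
The chain contains a C≡C triple bond, so the unsaturation ending is -yne.
Choose the numbering such that numbering from this end puts the triple bond at C-2 rather than C-6.
That gives the triple bond between C-2 and C-3; a methyl group at C-5.
Assembling the pieces gives 5-methyloct-2-yne.

5-methyloct-2-yne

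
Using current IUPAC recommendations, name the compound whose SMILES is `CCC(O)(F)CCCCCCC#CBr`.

The longest chain bearing the –OH group and the multiple bond is 11 carbons long (undecane).
The principal characteristic group is an alcohol (–OH), named with the suffix -ol.
There is one C≡C triple bond, indicated by the ending -yne.
Number the chain so that numbering from this end puts the hydroxyl group at C-3 rather than C-9.
With this numbering: the hydroxyl at C-3; the triple bond between C-10 and C-11; a bromo group at C-11; a fluoro group at C-3.
Prefixes are listed alphabetically: bromo, fluoro.
Assembling the pieces gives 11-bromo-3-fluoroundec-10-yn-3-ol.

11-bromo-3-fluoroundec-10-yn-3-ol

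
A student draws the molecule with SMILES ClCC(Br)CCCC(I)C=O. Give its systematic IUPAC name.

6-bromo-7-chloro-2-iodoheptanal

The longest carbon chain that includes the –CHO group has 7 carbons, so the parent hydride is heptane.
The highest-priority functional group is an aldehyde (terminal –CHO), so the name ends in -al.
Number the chain so that the aldehyde carbon is C-1 by definition.
That gives a bromo group at C-6; a chloro group at C-7; an iodo group at C-2.
The substituents are ordered alphabetically, ignoring any di-/tri- multipliers.
Putting it together: 6-bromo-7-chloro-2-iodoheptanal.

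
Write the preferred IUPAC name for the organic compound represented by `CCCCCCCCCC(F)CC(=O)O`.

3-fluorododecanoic acid

The longest carbon chain that includes the –COOH group has 12 carbons, so the parent hydride is dodecane.
The highest-priority functional group is a carboxylic acid (terminal –COOH), so the name ends in -oic acid.
Choose the numbering such that the carboxylic acid carbon is C-1 by definition.
That gives a fluoro group at C-3.
The name is 3-fluorododecanoic acid.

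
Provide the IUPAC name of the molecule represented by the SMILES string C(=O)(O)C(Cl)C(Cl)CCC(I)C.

2,3-dichloro-6-iodoheptanoic acid

The longest chain bearing the –COOH group is 7 carbons long (heptane).
A carboxylic acid (terminal –COOH) is the principal characteristic group, giving the suffix -oic acid.
Number the chain so that the carboxylic acid carbon is C-1 by definition.
With this numbering: chloro groups at C-2 and C-3; an iodo group at C-6.
Prefixes are listed alphabetically: chloro, iodo.
The name is 2,3-dichloro-6-iodoheptanoic acid.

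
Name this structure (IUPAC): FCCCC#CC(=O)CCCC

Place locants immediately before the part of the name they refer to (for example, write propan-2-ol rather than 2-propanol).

The longest carbon chain that includes the carbonyl and the multiple bond has 10 carbons, so the parent hydride is decane.
The principal characteristic group is a ketone (C=O on an internal carbon), named with the suffix -one.
There is one C≡C triple bond, indicated by the ending -yne.
Choose the numbering such that numbering from this end puts the carbonyl group at C-5 rather than C-6.
That gives the carbonyl at C-5; the triple bond between C-6 and C-7; a fluoro group at C-10.
Putting it together: 10-fluorodec-6-yn-5-one.

10-fluorodec-6-yn-5-one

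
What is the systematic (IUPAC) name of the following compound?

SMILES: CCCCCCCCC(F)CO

2-fluorodecan-1-ol

Counting along the main chain through the –OH group gives 10 carbons: the parent is decane.
The principal characteristic group is an alcohol (–OH), named with the suffix -ol.
Choose the numbering such that numbering from this end puts the hydroxyl group at C-1 rather than C-10.
This places the hydroxyl at C-1; a fluoro group at C-2.
Assembling the pieces gives 2-fluorodecan-1-ol.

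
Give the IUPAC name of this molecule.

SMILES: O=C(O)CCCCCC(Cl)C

Counting along the main chain through the –COOH group gives 8 carbons: the parent is octane.
The principal characteristic group is a carboxylic acid (terminal –COOH), named with the suffix -oic acid.
The numbering direction is chosen so that the carboxylic acid carbon is C-1 by definition.
This places a chloro group at C-7.
Assembling the pieces gives 7-chlorooctanoic acid.

7-chlorooctanoic acid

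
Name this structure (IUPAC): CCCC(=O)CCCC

octan-4-one

Counting along the main chain through the carbonyl gives 8 carbons: the parent is octane.
The highest-priority functional group is a ketone (C=O on an internal carbon), so the name ends in -one.
The numbering direction is chosen so that numbering from this end puts the carbonyl group at C-4 rather than C-5.
This places the carbonyl at C-4.
Putting it together: octan-4-one.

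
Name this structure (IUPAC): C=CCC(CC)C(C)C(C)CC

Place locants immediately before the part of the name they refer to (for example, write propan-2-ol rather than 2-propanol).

Counting along the main chain through the multiple bond gives 8 carbons: the parent is octane.
A C=C double bond in the chain gives the infix -ene-.
The numbering direction is chosen so that numbering from this end puts the double bond at C-1 rather than C-7.
With this numbering: the double bond between C-1 and C-2; an ethyl group at C-4; methyl groups at C-5 and C-6.
Substituent prefixes are cited in alphabetical order (multiplying prefixes like di-/tri- are ignored for ordering).
Putting it together: 4-ethyl-5,6-dimethyloct-1-ene.

4-ethyl-5,6-dimethyloct-1-ene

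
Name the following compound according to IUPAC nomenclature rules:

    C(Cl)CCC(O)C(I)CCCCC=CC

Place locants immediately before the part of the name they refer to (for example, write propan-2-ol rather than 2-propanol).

The longest chain bearing the –OH group and the multiple bond is 12 carbons long (dodecane).
An alcohol (–OH) is the principal characteristic group, giving the suffix -ol.
There is one C=C double bond, indicated by the ending -ene.
Choose the numbering such that numbering from this end puts the hydroxyl group at C-4 rather than C-9.
With this numbering: the hydroxyl at C-4; the double bond between C-10 and C-11; a chloro group at C-1; an iodo group at C-5.
Prefixes are listed alphabetically: chloro, iodo.
The name is 1-chloro-5-iodododec-10-en-4-ol.

1-chloro-5-iodododec-10-en-4-ol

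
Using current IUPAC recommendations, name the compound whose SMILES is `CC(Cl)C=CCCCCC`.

The longest carbon chain that includes the multiple bond has 9 carbons, so the parent hydride is nonane.
A C=C double bond in the chain gives the infix -ene-.
Number the chain so that numbering from this end puts the double bond at C-3 rather than C-6.
With this numbering: the double bond between C-3 and C-4; a chloro group at C-2.
Assembling the pieces gives 2-chloronon-3-ene.

2-chloronon-3-ene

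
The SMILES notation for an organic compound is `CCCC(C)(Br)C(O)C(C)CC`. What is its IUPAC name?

5-bromo-3,5-dimethyloctan-4-ol

The longest chain bearing the –OH group is 8 carbons long (octane).
The highest-priority functional group is an alcohol (–OH), so the name ends in -ol.
Number the chain so that numbering from this end puts the hydroxyl group at C-4 rather than C-5.
That gives the hydroxyl at C-4; a bromo group at C-5; methyl groups at C-3 and C-5.
The substituents are ordered alphabetically, ignoring any di-/tri- multipliers.
Assembling the pieces gives 5-bromo-3,5-dimethyloctan-4-ol.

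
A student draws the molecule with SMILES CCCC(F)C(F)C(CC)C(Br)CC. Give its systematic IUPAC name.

The parent chain contains 9 carbons (nonane).
Choose the numbering such that the substituent locant set {3,4,5,6} is lower than {4,5,6,7} at the first point of difference.
That gives a bromo group at C-3; an ethyl group at C-4; fluoro groups at C-5 and C-6.
Substituent prefixes are cited in alphabetical order (multiplying prefixes like di-/tri- are ignored for ordering).
The name is 3-bromo-4-ethyl-5,6-difluorononane.

3-bromo-4-ethyl-5,6-difluorononane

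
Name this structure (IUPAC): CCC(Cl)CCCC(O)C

Counting along the main chain through the –OH group gives 8 carbons: the parent is octane.
The principal characteristic group is an alcohol (–OH), named with the suffix -ol.
The numbering direction is chosen so that numbering from this end puts the hydroxyl group at C-2 rather than C-7.
That gives the hydroxyl at C-2; a chloro group at C-6.
Assembling the pieces gives 6-chlorooctan-2-ol.

6-chlorooctan-2-ol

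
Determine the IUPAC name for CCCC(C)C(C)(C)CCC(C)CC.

The parent chain contains 10 carbons (decane).
Choose the numbering such that the substituent locant set {3,6,6,7} is lower than {4,5,5,8} at the first point of difference.
With this numbering: methyl groups at C-3 and C-6 (×2) and C-7.
Assembling the pieces gives 3,6,6,7-tetramethyldecane.

3,6,6,7-tetramethyldecane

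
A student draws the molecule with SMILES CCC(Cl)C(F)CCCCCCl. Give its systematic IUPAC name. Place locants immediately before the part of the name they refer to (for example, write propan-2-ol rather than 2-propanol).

The longest continuous carbon chain has 9 atoms, so the parent hydride is nonane.
Choose the numbering such that the substituent locant set {1,6,7} is lower than {3,4,9} at the first point of difference.
This places chloro groups at C-1 and C-7; a fluoro group at C-6.
The substituents are ordered alphabetically, ignoring any di-/tri- multipliers.
The name is 1,7-dichloro-6-fluorononane.

1,7-dichloro-6-fluorononane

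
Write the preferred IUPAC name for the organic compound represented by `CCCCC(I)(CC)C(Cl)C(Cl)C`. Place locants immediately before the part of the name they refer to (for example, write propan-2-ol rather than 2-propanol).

The longest continuous carbon chain has 8 atoms, so the parent hydride is octane.
Choose the numbering such that the substituent locant set {2,3,4,4} is lower than {5,5,6,7} at the first point of difference.
This places chloro groups at C-2 and C-3; an ethyl group at C-4; an iodo group at C-4.
Prefixes are listed alphabetically: chloro, ethyl, iodo.
Putting it together: 2,3-dichloro-4-ethyl-4-iodooctane.

2,3-dichloro-4-ethyl-4-iodooctane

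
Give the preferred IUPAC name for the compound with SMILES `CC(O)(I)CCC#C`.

The longest carbon chain that includes the –OH group and the multiple bond has 6 carbons, so the parent hydride is hexane.
The highest-priority functional group is an alcohol (–OH), so the name ends in -ol.
There is one C≡C triple bond, indicated by the ending -yne.
Number the chain so that numbering from this end puts the hydroxyl group at C-2 rather than C-5.
That gives the hydroxyl at C-2; the triple bond between C-5 and C-6; an iodo group at C-2.
Assembling the pieces gives 2-iodohex-5-yn-2-ol.

2-iodohex-5-yn-2-ol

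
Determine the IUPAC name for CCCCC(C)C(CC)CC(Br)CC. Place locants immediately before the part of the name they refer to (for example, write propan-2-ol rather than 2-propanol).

The parent chain contains 10 carbons (decane).
Choose the numbering such that the substituent locant set {3,5,6} is lower than {5,6,8} at the first point of difference.
With this numbering: a bromo group at C-3; an ethyl group at C-5; a methyl group at C-6.
Substituent prefixes are cited in alphabetical order (multiplying prefixes like di-/tri- are ignored for ordering).
Assembling the pieces gives 3-bromo-5-ethyl-6-methyldecane.

3-bromo-5-ethyl-6-methyldecane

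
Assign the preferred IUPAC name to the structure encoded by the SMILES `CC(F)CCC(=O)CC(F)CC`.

The longest chain bearing the carbonyl is 9 carbons long (nonane).
A ketone (C=O on an internal carbon) is the principal characteristic group, giving the suffix -one.
The numbering direction is chosen so that the substituent locant set {2,7} is lower than {3,8} at the first point of difference.
That gives the carbonyl at C-5; fluoro groups at C-2 and C-7.
The name is 2,7-difluorononan-5-one.

2,7-difluorononan-5-one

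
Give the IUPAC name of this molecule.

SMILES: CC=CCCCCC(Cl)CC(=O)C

The longest chain bearing the carbonyl and the multiple bond is 11 carbons long (undecane).
A ketone (C=O on an internal carbon) is the principal characteristic group, giving the suffix -one.
There is one C=C double bond, indicated by the ending -ene.
The numbering direction is chosen so that numbering from this end puts the carbonyl group at C-2 rather than C-10.
This places the carbonyl at C-2; the double bond between C-9 and C-10; a chloro group at C-4.
Assembling the pieces gives 4-chloroundec-9-en-2-one.

4-chloroundec-9-en-2-one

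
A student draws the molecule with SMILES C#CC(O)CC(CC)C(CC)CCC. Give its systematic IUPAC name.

5,6-diethylnon-1-yn-3-ol

Counting along the main chain through the –OH group and the multiple bond gives 9 carbons: the parent is nonane.
The principal characteristic group is an alcohol (–OH), named with the suffix -ol.
A C≡C triple bond in the chain gives the infix -yne-.
Number the chain so that numbering from this end puts the hydroxyl group at C-3 rather than C-7.
That gives the hydroxyl at C-3; the triple bond between C-1 and C-2; ethyl groups at C-5 and C-6.
The name is 5,6-diethylnon-1-yn-3-ol.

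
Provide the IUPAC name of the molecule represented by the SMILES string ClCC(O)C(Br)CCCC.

Counting along the main chain through the –OH group gives 7 carbons: the parent is heptane.
The principal characteristic group is an alcohol (–OH), named with the suffix -ol.
The numbering direction is chosen so that numbering from this end puts the hydroxyl group at C-2 rather than C-6.
That gives the hydroxyl at C-2; a bromo group at C-3; a chloro group at C-1.
Substituent prefixes are cited in alphabetical order (multiplying prefixes like di-/tri- are ignored for ordering).
Putting it together: 3-bromo-1-chloroheptan-2-ol.

3-bromo-1-chloroheptan-2-ol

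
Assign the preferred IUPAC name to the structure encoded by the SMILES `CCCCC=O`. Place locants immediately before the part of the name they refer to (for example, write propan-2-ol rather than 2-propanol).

The longest chain bearing the –CHO group is 5 carbons long (pentane).
An aldehyde (terminal –CHO) is the principal characteristic group, giving the suffix -al.
Choose the numbering such that the aldehyde carbon is C-1 by definition.
Assembling the pieces gives pentanal.

pentanal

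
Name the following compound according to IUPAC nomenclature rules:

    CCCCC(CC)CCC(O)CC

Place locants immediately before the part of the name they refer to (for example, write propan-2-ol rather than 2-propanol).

6-ethyldecan-3-ol

Counting along the main chain through the –OH group gives 10 carbons: the parent is decane.
The principal characteristic group is an alcohol (–OH), named with the suffix -ol.
Choose the numbering such that numbering from this end puts the hydroxyl group at C-3 rather than C-8.
That gives the hydroxyl at C-3; an ethyl group at C-6.
Assembling the pieces gives 6-ethyldecan-3-ol.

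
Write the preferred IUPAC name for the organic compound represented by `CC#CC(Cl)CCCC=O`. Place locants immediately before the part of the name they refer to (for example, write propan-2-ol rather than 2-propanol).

5-chlorooct-6-ynal

The longest chain bearing the –CHO group and the multiple bond is 8 carbons long (octane).
The principal characteristic group is an aldehyde (terminal –CHO), named with the suffix -al.
A C≡C triple bond in the chain gives the infix -yne-.
Choose the numbering such that the aldehyde carbon is C-1 by definition.
This places the triple bond between C-6 and C-7; a chloro group at C-5.
The name is 5-chlorooct-6-ynal.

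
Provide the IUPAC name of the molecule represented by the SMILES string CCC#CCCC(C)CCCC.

7-methylundec-3-yne

The longest chain bearing the multiple bond is 11 carbons long (undecane).
The chain contains a C≡C triple bond, so the unsaturation ending is -yne.
Choose the numbering such that numbering from this end puts the triple bond at C-3 rather than C-8.
With this numbering: the triple bond between C-3 and C-4; a methyl group at C-7.
Putting it together: 7-methylundec-3-yne.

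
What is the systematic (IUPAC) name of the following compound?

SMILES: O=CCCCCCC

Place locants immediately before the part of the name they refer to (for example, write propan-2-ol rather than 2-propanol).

The longest chain bearing the –CHO group is 7 carbons long (heptane).
The highest-priority functional group is an aldehyde (terminal –CHO), so the name ends in -al.
Choose the numbering such that the aldehyde carbon is C-1 by definition.
Putting it together: heptanal.

heptanal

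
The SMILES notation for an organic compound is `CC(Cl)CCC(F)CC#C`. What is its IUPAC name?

The longest carbon chain that includes the multiple bond has 8 carbons, so the parent hydride is octane.
The chain contains a C≡C triple bond, so the unsaturation ending is -yne.
The numbering direction is chosen so that numbering from this end puts the triple bond at C-1 rather than C-7.
That gives the triple bond between C-1 and C-2; a chloro group at C-7; a fluoro group at C-4.
Prefixes are listed alphabetically: chloro, fluoro.
Assembling the pieces gives 7-chloro-4-fluorooct-1-yne.

7-chloro-4-fluorooct-1-yne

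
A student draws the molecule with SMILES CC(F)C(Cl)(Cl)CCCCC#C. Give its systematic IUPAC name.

The longest chain bearing the multiple bond is 9 carbons long (nonane).
A C≡C triple bond in the chain gives the infix -yne-.
The numbering direction is chosen so that numbering from this end puts the triple bond at C-1 rather than C-8.
This places the triple bond between C-1 and C-2; two chloro groups at C-7; a fluoro group at C-8.
Substituent prefixes are cited in alphabetical order (multiplying prefixes like di-/tri- are ignored for ordering).
The name is 7,7-dichloro-8-fluoronon-1-yne.

7,7-dichloro-8-fluoronon-1-yne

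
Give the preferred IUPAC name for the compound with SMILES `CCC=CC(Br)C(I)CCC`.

5-bromo-6-iodonon-3-ene

The longest carbon chain that includes the multiple bond has 9 carbons, so the parent hydride is nonane.
The chain contains a C=C double bond, so the unsaturation ending is -ene.
Choose the numbering such that numbering from this end puts the double bond at C-3 rather than C-6.
This places the double bond between C-3 and C-4; a bromo group at C-5; an iodo group at C-6.
The substituents are ordered alphabetically, ignoring any di-/tri- multipliers.
Putting it together: 5-bromo-6-iodonon-3-ene.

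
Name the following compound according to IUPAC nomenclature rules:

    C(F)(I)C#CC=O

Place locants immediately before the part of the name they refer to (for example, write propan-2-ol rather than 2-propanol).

4-fluoro-4-iodobut-2-ynal

Counting along the main chain through the –CHO group and the multiple bond gives 4 carbons: the parent is butane.
The highest-priority functional group is an aldehyde (terminal –CHO), so the name ends in -al.
The chain contains a C≡C triple bond, so the unsaturation ending is -yne.
The numbering direction is chosen so that the aldehyde carbon is C-1 by definition.
This places the triple bond between C-2 and C-3; a fluoro group at C-4; an iodo group at C-4.
Prefixes are listed alphabetically: fluoro, iodo.
The name is 4-fluoro-4-iodobut-2-ynal.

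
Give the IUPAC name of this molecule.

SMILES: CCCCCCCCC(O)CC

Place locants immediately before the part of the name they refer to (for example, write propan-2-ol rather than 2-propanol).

undecan-3-ol

The longest carbon chain that includes the –OH group has 11 carbons, so the parent hydride is undecane.
An alcohol (–OH) is the principal characteristic group, giving the suffix -ol.
Choose the numbering such that numbering from this end puts the hydroxyl group at C-3 rather than C-9.
This places the hydroxyl at C-3.
Putting it together: undecan-3-ol.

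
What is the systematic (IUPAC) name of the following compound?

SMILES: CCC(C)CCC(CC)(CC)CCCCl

The longest carbon chain is 9 atoms: the parent is nonane.
Number the chain so that the substituent locant set {1,4,4,7} is lower than {3,6,6,9} at the first point of difference.
With this numbering: a chloro group at C-1; two ethyl groups at C-4; a methyl group at C-7.
Substituent prefixes are cited in alphabetical order (multiplying prefixes like di-/tri- are ignored for ordering).
Assembling the pieces gives 1-chloro-4,4-diethyl-7-methylnonane.

1-chloro-4,4-diethyl-7-methylnonane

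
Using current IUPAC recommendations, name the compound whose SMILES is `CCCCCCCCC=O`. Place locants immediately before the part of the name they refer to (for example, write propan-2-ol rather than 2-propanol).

nonanal

The longest chain bearing the –CHO group is 9 carbons long (nonane).
The highest-priority functional group is an aldehyde (terminal –CHO), so the name ends in -al.
Number the chain so that the aldehyde carbon is C-1 by definition.
Putting it together: nonanal.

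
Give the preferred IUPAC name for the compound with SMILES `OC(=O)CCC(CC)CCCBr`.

The longest carbon chain that includes the –COOH group has 7 carbons, so the parent hydride is heptane.
A carboxylic acid (terminal –COOH) is the principal characteristic group, giving the suffix -oic acid.
Choose the numbering such that the carboxylic acid carbon is C-1 by definition.
That gives a bromo group at C-7; an ethyl group at C-4.
The substituents are ordered alphabetically, ignoring any di-/tri- multipliers.
Putting it together: 7-bromo-4-ethylheptanoic acid.

7-bromo-4-ethylheptanoic acid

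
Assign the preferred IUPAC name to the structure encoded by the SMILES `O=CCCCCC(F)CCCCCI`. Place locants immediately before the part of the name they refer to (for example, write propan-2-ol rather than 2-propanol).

Counting along the main chain through the –CHO group gives 11 carbons: the parent is undecane.
An aldehyde (terminal –CHO) is the principal characteristic group, giving the suffix -al.
Choose the numbering such that the aldehyde carbon is C-1 by definition.
With this numbering: a fluoro group at C-6; an iodo group at C-11.
Substituent prefixes are cited in alphabetical order (multiplying prefixes like di-/tri- are ignored for ordering).
Assembling the pieces gives 6-fluoro-11-iodoundecanal.

6-fluoro-11-iodoundecanal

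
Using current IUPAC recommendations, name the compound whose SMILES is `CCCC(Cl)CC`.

The parent chain contains 6 carbons (hexane).
Choose the numbering such that the substituent locant set {3} is lower than {4} at the first point of difference.
That gives a chloro group at C-3.
The name is 3-chlorohexane.

3-chlorohexane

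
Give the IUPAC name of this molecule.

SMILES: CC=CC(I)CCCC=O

The longest carbon chain that includes the –CHO group and the multiple bond has 8 carbons, so the parent hydride is octane.
The principal characteristic group is an aldehyde (terminal –CHO), named with the suffix -al.
A C=C double bond in the chain gives the infix -ene-.
Choose the numbering such that the aldehyde carbon is C-1 by definition.
This places the double bond between C-6 and C-7; an iodo group at C-5.
Putting it together: 5-iodooct-6-enal.

5-iodooct-6-enal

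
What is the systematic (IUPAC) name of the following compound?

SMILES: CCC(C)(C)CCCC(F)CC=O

3-fluoro-7,7-dimethylnonanal

Counting along the main chain through the –CHO group gives 9 carbons: the parent is nonane.
An aldehyde (terminal –CHO) is the principal characteristic group, giving the suffix -al.
Choose the numbering such that the aldehyde carbon is C-1 by definition.
With this numbering: a fluoro group at C-3; two methyl groups at C-7.
Prefixes are listed alphabetically: fluoro, methyl.
Assembling the pieces gives 3-fluoro-7,7-dimethylnonanal.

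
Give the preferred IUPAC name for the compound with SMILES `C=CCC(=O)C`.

pent-4-en-2-one

The longest chain bearing the carbonyl and the multiple bond is 5 carbons long (pentane).
A ketone (C=O on an internal carbon) is the principal characteristic group, giving the suffix -one.
The chain contains a C=C double bond, so the unsaturation ending is -ene.
Number the chain so that numbering from this end puts the carbonyl group at C-2 rather than C-4.
This places the carbonyl at C-2; the double bond between C-4 and C-5.
Assembling the pieces gives pent-4-en-2-one.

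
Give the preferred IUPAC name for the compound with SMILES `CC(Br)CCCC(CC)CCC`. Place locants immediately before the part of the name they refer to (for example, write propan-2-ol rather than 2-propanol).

The longest carbon chain is 9 atoms: the parent is nonane.
Number the chain so that the substituent locant set {2,6} is lower than {4,8} at the first point of difference.
This places a bromo group at C-2; an ethyl group at C-6.
Substituent prefixes are cited in alphabetical order (multiplying prefixes like di-/tri- are ignored for ordering).
Putting it together: 2-bromo-6-ethylnonane.

2-bromo-6-ethylnonane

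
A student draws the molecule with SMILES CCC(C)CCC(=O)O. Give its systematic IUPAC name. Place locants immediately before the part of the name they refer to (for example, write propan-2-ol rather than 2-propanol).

4-methylhexanoic acid

Counting along the main chain through the –COOH group gives 6 carbons: the parent is hexane.
The principal characteristic group is a carboxylic acid (terminal –COOH), named with the suffix -oic acid.
Number the chain so that the carboxylic acid carbon is C-1 by definition.
That gives a methyl group at C-4.
Assembling the pieces gives 4-methylhexanoic acid.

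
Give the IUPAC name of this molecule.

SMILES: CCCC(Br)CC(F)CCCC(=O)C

The longest chain bearing the carbonyl is 11 carbons long (undecane).
A ketone (C=O on an internal carbon) is the principal characteristic group, giving the suffix -one.
The numbering direction is chosen so that numbering from this end puts the carbonyl group at C-2 rather than C-10.
That gives the carbonyl at C-2; a bromo group at C-8; a fluoro group at C-6.
Prefixes are listed alphabetically: bromo, fluoro.
Assembling the pieces gives 8-bromo-6-fluoroundecan-2-one.

8-bromo-6-fluoroundecan-2-one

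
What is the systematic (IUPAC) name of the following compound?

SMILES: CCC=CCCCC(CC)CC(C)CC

8-ethyl-10-methyldodec-3-ene

Counting along the main chain through the multiple bond gives 12 carbons: the parent is dodecane.
There is one C=C double bond, indicated by the ending -ene.
The numbering direction is chosen so that numbering from this end puts the double bond at C-3 rather than C-9.
That gives the double bond between C-3 and C-4; an ethyl group at C-8; a methyl group at C-10.
The substituents are ordered alphabetically, ignoring any di-/tri- multipliers.
Putting it together: 8-ethyl-10-methyldodec-3-ene.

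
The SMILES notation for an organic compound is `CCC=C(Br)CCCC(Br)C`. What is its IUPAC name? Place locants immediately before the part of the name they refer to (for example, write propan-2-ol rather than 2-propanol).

The longest chain bearing the multiple bond is 9 carbons long (nonane).
The chain contains a C=C double bond, so the unsaturation ending is -ene.
The numbering direction is chosen so that numbering from this end puts the double bond at C-3 rather than C-6.
This places the double bond between C-3 and C-4; bromo groups at C-4 and C-8.
Assembling the pieces gives 4,8-dibromonon-3-ene.

4,8-dibromonon-3-ene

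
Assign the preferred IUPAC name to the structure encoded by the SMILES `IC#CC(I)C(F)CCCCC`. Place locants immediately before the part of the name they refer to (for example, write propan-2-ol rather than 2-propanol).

Counting along the main chain through the multiple bond gives 9 carbons: the parent is nonane.
A C≡C triple bond in the chain gives the infix -yne-.
Number the chain so that numbering from this end puts the triple bond at C-1 rather than C-8.
With this numbering: the triple bond between C-1 and C-2; a fluoro group at C-4; iodo groups at C-1 and C-3.
Prefixes are listed alphabetically: fluoro, iodo.
Putting it together: 4-fluoro-1,3-diiodonon-1-yne.

4-fluoro-1,3-diiodonon-1-yne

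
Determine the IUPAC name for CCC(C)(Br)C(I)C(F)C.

The longest continuous carbon chain has 6 atoms, so the parent hydride is hexane.
Choose the numbering such that the substituent locant set {2,3,4,4} is lower than {3,3,4,5} at the first point of difference.
With this numbering: a bromo group at C-4; a fluoro group at C-2; an iodo group at C-3; a methyl group at C-4.
Prefixes are listed alphabetically: bromo, fluoro, iodo, methyl.
Assembling the pieces gives 4-bromo-2-fluoro-3-iodo-4-methylhexane.

4-bromo-2-fluoro-3-iodo-4-methylhexane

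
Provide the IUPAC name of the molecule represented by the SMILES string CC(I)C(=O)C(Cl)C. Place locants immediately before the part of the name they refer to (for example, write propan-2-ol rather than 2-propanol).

The longest carbon chain that includes the carbonyl has 5 carbons, so the parent hydride is pentane.
The principal characteristic group is a ketone (C=O on an internal carbon), named with the suffix -one.
Number the chain so that the locant sets are identical either way, so the alphabetically earlier chloro substituent takes the lower locant (2 rather than 4).
With this numbering: the carbonyl at C-3; a chloro group at C-2; an iodo group at C-4.
Substituent prefixes are cited in alphabetical order (multiplying prefixes like di-/tri- are ignored for ordering).
Assembling the pieces gives 2-chloro-4-iodopentan-3-one.

2-chloro-4-iodopentan-3-one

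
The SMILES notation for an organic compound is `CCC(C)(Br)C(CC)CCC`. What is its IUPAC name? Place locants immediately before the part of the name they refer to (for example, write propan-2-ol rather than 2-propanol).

The parent chain contains 7 carbons (heptane).
Choose the numbering such that the substituent locant set {3,3,4} is lower than {4,5,5} at the first point of difference.
This places a bromo group at C-3; an ethyl group at C-4; a methyl group at C-3.
Substituent prefixes are cited in alphabetical order (multiplying prefixes like di-/tri- are ignored for ordering).
Assembling the pieces gives 3-bromo-4-ethyl-3-methylheptane.

3-bromo-4-ethyl-3-methylheptane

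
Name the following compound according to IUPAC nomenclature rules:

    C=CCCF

4-fluorobut-1-ene

The longest chain bearing the multiple bond is 4 carbons long (butane).
There is one C=C double bond, indicated by the ending -ene.
The numbering direction is chosen so that numbering from this end puts the double bond at C-1 rather than C-3.
With this numbering: the double bond between C-1 and C-2; a fluoro group at C-4.
Assembling the pieces gives 4-fluorobut-1-ene.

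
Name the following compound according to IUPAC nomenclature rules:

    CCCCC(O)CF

The longest carbon chain that includes the –OH group has 6 carbons, so the parent hydride is hexane.
The highest-priority functional group is an alcohol (–OH), so the name ends in -ol.
The numbering direction is chosen so that numbering from this end puts the hydroxyl group at C-2 rather than C-5.
This places the hydroxyl at C-2; a fluoro group at C-1.
Putting it together: 1-fluorohexan-2-ol.

1-fluorohexan-2-ol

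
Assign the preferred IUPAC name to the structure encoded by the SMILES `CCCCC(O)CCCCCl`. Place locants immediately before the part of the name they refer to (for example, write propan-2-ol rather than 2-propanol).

1-chlorononan-5-ol

Counting along the main chain through the –OH group gives 9 carbons: the parent is nonane.
The highest-priority functional group is an alcohol (–OH), so the name ends in -ol.
Choose the numbering such that the substituent locant set {1} is lower than {9} at the first point of difference.
That gives the hydroxyl at C-5; a chloro group at C-1.
Putting it together: 1-chlorononan-5-ol.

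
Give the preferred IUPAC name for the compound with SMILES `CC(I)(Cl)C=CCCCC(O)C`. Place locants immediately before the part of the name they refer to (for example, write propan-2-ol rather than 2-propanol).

The longest chain bearing the –OH group and the multiple bond is 9 carbons long (nonane).
The highest-priority functional group is an alcohol (–OH), so the name ends in -ol.
The chain contains a C=C double bond, so the unsaturation ending is -ene.
Choose the numbering such that numbering from this end puts the hydroxyl group at C-2 rather than C-8.
This places the hydroxyl at C-2; the double bond between C-6 and C-7; a chloro group at C-8; an iodo group at C-8.
Substituent prefixes are cited in alphabetical order (multiplying prefixes like di-/tri- are ignored for ordering).
Assembling the pieces gives 8-chloro-8-iodonon-6-en-2-ol.

8-chloro-8-iodonon-6-en-2-ol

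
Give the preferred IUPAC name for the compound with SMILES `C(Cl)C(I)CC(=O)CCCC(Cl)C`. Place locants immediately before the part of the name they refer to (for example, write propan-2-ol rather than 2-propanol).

The longest chain bearing the carbonyl is 9 carbons long (nonane).
A ketone (C=O on an internal carbon) is the principal characteristic group, giving the suffix -one.
Choose the numbering such that numbering from this end puts the carbonyl group at C-4 rather than C-6.
With this numbering: the carbonyl at C-4; chloro groups at C-1 and C-8; an iodo group at C-2.
The substituents are ordered alphabetically, ignoring any di-/tri- multipliers.
Putting it together: 1,8-dichloro-2-iodononan-4-one.

1,8-dichloro-2-iodononan-4-one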